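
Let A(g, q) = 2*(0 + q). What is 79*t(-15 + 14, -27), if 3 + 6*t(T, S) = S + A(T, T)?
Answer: -1264/3 ≈ -421.33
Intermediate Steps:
A(g, q) = 2*q
t(T, S) = -1/2 + T/3 + S/6 (t(T, S) = -1/2 + (S + 2*T)/6 = -1/2 + (T/3 + S/6) = -1/2 + T/3 + S/6)
79*t(-15 + 14, -27) = 79*(-1/2 + (-15 + 14)/3 + (1/6)*(-27)) = 79*(-1/2 + (1/3)*(-1) - 9/2) = 79*(-1/2 - 1/3 - 9/2) = 79*(-16/3) = -1264/3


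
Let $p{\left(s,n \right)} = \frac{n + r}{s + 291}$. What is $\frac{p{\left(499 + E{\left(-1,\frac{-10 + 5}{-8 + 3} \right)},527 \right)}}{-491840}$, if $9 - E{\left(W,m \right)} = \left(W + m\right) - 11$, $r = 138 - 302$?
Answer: $- \frac{121}{132796800} \approx -9.1117 \cdot 10^{-7}$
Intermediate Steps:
$r = -164$ ($r = 138 - 302 = -164$)
$E{\left(W,m \right)} = 20 - W - m$ ($E{\left(W,m \right)} = 9 - \left(\left(W + m\right) - 11\right) = 9 - \left(-11 + W + m\right) = 20 - W - m$)
$p{\left(s,n \right)} = \frac{-164 + n}{291 + s}$ ($p{\left(s,n \right)} = \frac{n - 164}{s + 291} = \frac{-164 + n}{291 + s}$)
$\frac{p{\left(499 + E{\left(-1,\frac{-10 + 5}{-8 + 3} \right)},527 \right)}}{-491840} = \frac{\frac{1}{291 + \left(499 - \left(-21 + \frac{-10 + 5}{-8 + 3}\right)\right)} \left(-164 + 527\right)}{-491840} = \frac{1}{291 + \left(499 + \left(20 + 1 - - \frac{5}{-5}\right)\right)} 363 \left(- \frac{1}{491840}\right) = \frac{1}{291 + \left(499 + \left(20 + 1 - \left(-5\right) \left(- \frac{1}{5}\right)\right)\right)} 363 \left(- \frac{1}{491840}\right) = \frac{1}{291 + \left(499 + \left(20 + 1 - 1\right)\right)} 363 \left(- \frac{1}{491840}\right) = \frac{1}{291 + \left(499 + 20\right)} 363 \left(- \frac{1}{491840}\right) = \frac{1}{291 + 519} \cdot 363 \left(- \frac{1}{491840}\right) = \frac{1}{810} \cdot 363 \left(- \frac{1}{491840}\right) = \frac{121}{270} \left(- \frac{1}{491840}\right) = - \frac{121}{132796800}$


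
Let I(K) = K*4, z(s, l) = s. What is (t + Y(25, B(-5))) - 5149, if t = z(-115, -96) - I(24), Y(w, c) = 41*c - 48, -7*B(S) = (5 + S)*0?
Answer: -5408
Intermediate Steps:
B(S) = 0 (B(S) = -(5 + S)*0/7 = -⅐*0 = 0)
I(K) = 4*K
Y(w, c) = -48 + 41*c
t = -211 (t = -115 - 4*24 = -115 - 1*96 = -115 - 96 = -211)
(t + Y(25, B(-5))) - 5149 = (-211 + (-48 + 41*0)) - 5149 = (-211 + (-48 + 0)) - 5149 = (-211 - 48) - 5149 = -259 - 5149 = -5408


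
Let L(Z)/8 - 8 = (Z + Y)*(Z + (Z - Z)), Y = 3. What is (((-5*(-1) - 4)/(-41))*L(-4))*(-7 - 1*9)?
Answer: 1536/41 ≈ 37.463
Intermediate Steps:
L(Z) = 64 + 8*Z*(3 + Z) (L(Z) = 64 + 8*((Z + 3)*(Z + (Z - Z))) = 64 + 8*((3 + Z)*(Z + 0)) = 64 + 8*((3 + Z)*Z) = 64 + 8*(Z*(3 + Z)) = 64 + 8*Z*(3 + Z))
(((-5*(-1) - 4)/(-41))*L(-4))*(-7 - 1*9) = (((-5*(-1) - 4)/(-41))*(64 + 8*(-4)² + 24*(-4)))*(-7 - 1*9) = (((5 - 4)*(-1/41))*(64 + 8*16 - 96))*(-7 - 9) = ((1*(-1/41))*(64 + 128 - 96))*(-16) = -1/41*96*(-16) = -96/41*(-16) = 1536/41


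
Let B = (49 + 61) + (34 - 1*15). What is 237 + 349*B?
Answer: 45258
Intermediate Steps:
B = 129 (B = 110 + (34 - 15) = 110 + 19 = 129)
237 + 349*B = 237 + 349*129 = 237 + 45021 = 45258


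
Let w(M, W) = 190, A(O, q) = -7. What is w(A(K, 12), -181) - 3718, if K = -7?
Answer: -3528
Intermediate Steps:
w(A(K, 12), -181) - 3718 = 190 - 3718 = -3528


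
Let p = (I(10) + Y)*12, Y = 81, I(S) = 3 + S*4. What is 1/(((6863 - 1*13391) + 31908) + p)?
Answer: 1/26868 ≈ 3.7219e-5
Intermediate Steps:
I(S) = 3 + 4*S
p = 1488 (p = ((3 + 4*10) + 81)*12 = ((3 + 40) + 81)*12 = (43 + 81)*12 = 124*12 = 1488)
1/(((6863 - 1*13391) + 31908) + p) = 1/(((6863 - 1*13391) + 31908) + 1488) = 1/(((6863 - 13391) + 31908) + 1488) = 1/((-6528 + 31908) + 1488) = 1/(25380 + 1488) = 1/26868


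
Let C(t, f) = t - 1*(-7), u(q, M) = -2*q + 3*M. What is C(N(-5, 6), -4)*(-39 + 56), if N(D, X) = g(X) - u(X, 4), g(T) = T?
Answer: 221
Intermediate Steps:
N(D, X) = -12 + 3*X (N(D, X) = X - (-2*X + 3*4) = X - (-2*X + 12) = X - (12 - 2*X) = X + (-12 + 2*X) = -12 + 3*X)
C(t, f) = 7 + t (C(t, f) = t + 7 = 7 + t)
C(N(-5, 6), -4)*(-39 + 56) = (7 + (-12 + 3*6))*(-39 + 56) = (7 + (-12 + 18))*17 = (7 + 6)*17 = 13*17 = 221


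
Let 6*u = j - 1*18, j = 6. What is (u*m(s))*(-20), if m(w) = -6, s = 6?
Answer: -240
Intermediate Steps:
u = -2 (u = (6 - 1*18)/6 = (6 - 18)/6 = (⅙)*(-12) = -2)
(u*m(s))*(-20) = -2*(-6)*(-20) = 12*(-20) = -240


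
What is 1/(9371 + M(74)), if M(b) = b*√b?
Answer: 9371/87410417 - 74*√74/87410417 ≈ 9.9924e-5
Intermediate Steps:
M(b) = b^(3/2)
1/(9371 + M(74)) = 1/(9371 + 74^(3/2)) = 1/(9371 + 74*√74)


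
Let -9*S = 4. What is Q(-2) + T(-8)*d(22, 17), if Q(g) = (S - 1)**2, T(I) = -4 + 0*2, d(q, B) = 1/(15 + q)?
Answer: 5929/2997 ≈ 1.9783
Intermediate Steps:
S = -4/9 (S = -1/9*4 = -4/9 ≈ -0.44444)
T(I) = -4 (T(I) = -4 + 0 = -4)
Q(g) = 169/81 (Q(g) = (-4/9 - 1)**2 = (-13/9)**2 = 169/81)
Q(-2) + T(-8)*d(22, 17) = 169/81 - 4/(15 + 22) = 169/81 - 4/37 = 5929/2997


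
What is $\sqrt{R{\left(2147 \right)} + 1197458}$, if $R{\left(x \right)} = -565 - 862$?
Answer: $\sqrt{1196031} \approx 1093.6$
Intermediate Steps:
$R{\left(x \right)} = -1427$ ($R{\left(x \right)} = -565 - 862 = -1427$)
$\sqrt{R{\left(2147 \right)} + 1197458} = \sqrt{-1427 + 1197458} = \sqrt{1196031}$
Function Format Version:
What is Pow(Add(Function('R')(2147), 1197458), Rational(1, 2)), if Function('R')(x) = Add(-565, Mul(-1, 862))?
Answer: Pow(1196031, Rational(1, 2)) ≈ 1093.6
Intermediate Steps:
Function('R')(x) = -1427 (Function('R')(x) = Add(-565, -862) = -1427)
Pow(Add(Function('R')(2147), 1197458), Rational(1, 2)) = Pow(Add(-1427, 1197458), Rational(1, 2)) = Pow(1196031, Rational(1, 2))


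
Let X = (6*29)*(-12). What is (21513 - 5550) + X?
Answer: 13875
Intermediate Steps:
X = -2088 (X = 174*(-12) = -2088)
(21513 - 5550) + X = (21513 - 5550) - 2088 = 15963 - 2088 = 13875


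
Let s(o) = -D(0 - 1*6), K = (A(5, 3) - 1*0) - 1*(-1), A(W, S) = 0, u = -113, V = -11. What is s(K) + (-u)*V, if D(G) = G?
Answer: -1237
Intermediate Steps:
K = 1 (K = (0 - 1*0) - 1*(-1) = (0 + 0) + 1 = 0 + 1 = 1)
s(o) = 6 (s(o) = -(0 - 1*6) = -(0 - 6) = -1*(-6) = 6)
s(K) + (-u)*V = 6 - 1*(-113)*(-11) = 6 + 113*(-11) = 6 - 1243 = -1237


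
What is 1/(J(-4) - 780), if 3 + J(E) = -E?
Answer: -1/779 ≈ -0.0012837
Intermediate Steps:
J(E) = -3 - E
1/(J(-4) - 780) = 1/((-3 - 1*(-4)) - 780) = 1/((-3 + 4) - 780) = 1/(1 - 780) = 1/(-779) = -1/779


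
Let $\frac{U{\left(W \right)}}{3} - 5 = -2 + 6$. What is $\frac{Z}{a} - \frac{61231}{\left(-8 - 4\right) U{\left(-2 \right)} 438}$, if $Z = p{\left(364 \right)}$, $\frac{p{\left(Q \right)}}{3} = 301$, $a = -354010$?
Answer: $\frac{10774119887}{25119133560} \approx 0.42892$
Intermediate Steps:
$p{\left(Q \right)} = 903$ ($p{\left(Q \right)} = 3 \cdot 301 = 903$)
$Z = 903$
$U{\left(W \right)} = 27$ ($U{\left(W \right)} = 15 + 3 \left(-2 + 6\right) = 15 + 3 \cdot 4 = 15 + 12 = 27$)
$\frac{Z}{a} - \frac{61231}{\left(-8 - 4\right) U{\left(-2 \right)} 438} = \frac{903}{-354010} - \frac{61231}{\left(-8 - 4\right) 27 \cdot 438} = 903 \left(- \frac{1}{354010}\right) - \frac{61231}{\left(-12\right) 27 \cdot 438} = - \frac{903}{354010} - \frac{61231}{\left(-324\right) 438} = - \frac{903}{354010} - \frac{61231}{-141912} = - \frac{903}{354010} - - \frac{61231}{141912} = - \frac{903}{354010} + \frac{61231}{141912} = \frac{10774119887}{25119133560}$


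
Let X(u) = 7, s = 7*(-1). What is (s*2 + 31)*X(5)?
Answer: 119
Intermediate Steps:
s = -7
(s*2 + 31)*X(5) = (-7*2 + 31)*7 = (-14 + 31)*7 = 17*7 = 119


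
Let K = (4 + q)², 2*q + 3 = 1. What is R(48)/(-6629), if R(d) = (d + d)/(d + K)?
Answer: -32/125951 ≈ -0.00025407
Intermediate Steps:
q = -1 (q = -3/2 + (½)*1 = -3/2 + ½ = -1)
K = 9 (K = (4 - 1)² = 3² = 9)
R(d) = 2*d/(9 + d) (R(d) = (d + d)/(d + 9) = (2*d)/(9 + d) = 2*d/(9 + d))
R(48)/(-6629) = (2*48/(9 + 48))/(-6629) = (2*48/57)*(-1/6629) = (2*48*(1/57))*(-1/6629) = (32/19)*(-1/6629) = -32/125951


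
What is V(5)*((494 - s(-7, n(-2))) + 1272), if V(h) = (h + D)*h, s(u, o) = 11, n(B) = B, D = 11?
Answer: 140400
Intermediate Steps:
V(h) = h*(11 + h) (V(h) = (h + 11)*h = (11 + h)*h = h*(11 + h))
V(5)*((494 - s(-7, n(-2))) + 1272) = (5*(11 + 5))*((494 - 1*11) + 1272) = (5*16)*((494 - 11) + 1272) = 80*(483 + 1272) = 80*1755 = 140400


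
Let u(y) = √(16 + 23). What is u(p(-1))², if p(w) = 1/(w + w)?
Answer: 39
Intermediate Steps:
p(w) = 1/(2*w)
u(y) = √39
u(p(-1))² = (√39)² = 39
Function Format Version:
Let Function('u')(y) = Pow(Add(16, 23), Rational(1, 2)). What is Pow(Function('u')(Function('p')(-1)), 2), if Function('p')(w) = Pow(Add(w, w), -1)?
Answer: 39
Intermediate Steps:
Function('p')(w) = Mul(Rational(1, 2), Pow(w, -1)) (Function('p')(w) = Pow(Mul(2, w), -1) = Mul(Rational(1, 2), Pow(w, -1)))
Function('u')(y) = Pow(39, Rational(1, 2))
Pow(Function('u')(Function('p')(-1)), 2) = Pow(Pow(39, Rational(1, 2)), 2) = 39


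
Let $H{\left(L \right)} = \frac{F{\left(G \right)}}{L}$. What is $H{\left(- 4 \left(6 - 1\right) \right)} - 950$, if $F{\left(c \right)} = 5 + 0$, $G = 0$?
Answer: $- \frac{3801}{4} \approx -950.25$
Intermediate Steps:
$F{\left(c \right)} = 5$
$H{\left(L \right)} = \frac{5}{L}$
$H{\left(- 4 \left(6 - 1\right) \right)} - 950 = \frac{5}{\left(-4\right) \left(6 - 1\right)} - 950 = \frac{5}{\left(-4\right) 5} - 950 = \frac{5}{-20} - 950 = 5 \left(- \frac{1}{20}\right) - 950 = - \frac{1}{4} - 950 = - \frac{3801}{4}$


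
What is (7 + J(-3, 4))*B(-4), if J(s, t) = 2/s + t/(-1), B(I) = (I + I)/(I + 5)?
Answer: -56/3 ≈ -18.667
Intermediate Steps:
B(I) = 2*I/(5 + I) (B(I) = (2*I)/(5 + I) = 2*I/(5 + I))
J(s, t) = -t + 2/s (J(s, t) = 2/s + t*(-1) = 2/s - t = -t + 2/s)
(7 + J(-3, 4))*B(-4) = (7 + (-1*4 + 2/(-3)))*(2*(-4)/(5 - 4)) = (7 + (-4 + 2*(-⅓)))*(2*(-4)/1) = (7 + (-4 - ⅔))*(2*(-4)*1) = (7 - 14/3)*(-8) = (7/3)*(-8) = -56/3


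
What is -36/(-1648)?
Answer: 9/412 ≈ 0.021845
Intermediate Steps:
-36/(-1648) = -36*(-1/1648) = 9/412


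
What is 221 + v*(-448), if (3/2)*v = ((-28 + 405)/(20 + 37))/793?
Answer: 2279267/10431 ≈ 218.51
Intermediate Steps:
v = 58/10431 (v = 2*(((-28 + 405)/(20 + 37))/793)/3 = 2*((377/57)*(1/793))/3 = (⅔)*(29/3477) = 58/10431 ≈ 0.0055603)
221 + v*(-448) = 221 + (58/10431)*(-448) = 221 - 25984/10431 = 2279267/10431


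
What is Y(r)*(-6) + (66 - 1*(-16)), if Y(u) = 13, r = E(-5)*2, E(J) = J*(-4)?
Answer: 4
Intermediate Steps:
E(J) = -4*J
r = 40 (r = -4*(-5)*2 = 20*2 = 40)
Y(r)*(-6) + (66 - 1*(-16)) = 13*(-6) + (66 - 1*(-16)) = -78 + (66 + 16) = -78 + 82 = 4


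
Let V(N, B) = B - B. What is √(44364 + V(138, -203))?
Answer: 2*√11091 ≈ 210.63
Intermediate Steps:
V(N, B) = 0
√(44364 + V(138, -203)) = √(44364 + 0) = √44364 = 2*√11091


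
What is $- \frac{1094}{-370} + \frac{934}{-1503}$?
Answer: $\frac{649351}{278055} \approx 2.3353$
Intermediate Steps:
$- \frac{1094}{-370} + \frac{934}{-1503} = \left(-1094\right) \left(- \frac{1}{370}\right) + 934 \left(- \frac{1}{1503}\right) = \frac{547}{185} - \frac{934}{1503} = \frac{649351}{278055}$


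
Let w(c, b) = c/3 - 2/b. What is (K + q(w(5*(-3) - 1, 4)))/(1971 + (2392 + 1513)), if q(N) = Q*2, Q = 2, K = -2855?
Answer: -2851/5876 ≈ -0.48519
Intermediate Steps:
w(c, b) = -2/b + c/3 (w(c, b) = c*(1/3) - 2/b = c/3 - 2/b = -2/b + c/3)
q(N) = 4 (q(N) = 2*2 = 4)
(K + q(w(5*(-3) - 1, 4)))/(1971 + (2392 + 1513)) = (-2855 + 4)/(1971 + (2392 + 1513)) = -2851/(1971 + 3905) = -2851/5876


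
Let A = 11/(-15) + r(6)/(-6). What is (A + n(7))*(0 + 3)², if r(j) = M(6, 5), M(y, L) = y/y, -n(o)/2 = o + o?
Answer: -2601/10 ≈ -260.10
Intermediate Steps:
n(o) = -4*o (n(o) = -2*(o + o) = -4*o)
M(y, L) = 1
r(j) = 1
A = -9/10 (A = 11/(-15) + 1/(-6) = 11*(-1/15) + 1*(-⅙) = -11/15 - ⅙ = -9/10 ≈ -0.90000)
(A + n(7))*(0 + 3)² = (-9/10 - 4*7)*(0 + 3)² = (-9/10 - 28)*3² = -289/10*9 = -2601/10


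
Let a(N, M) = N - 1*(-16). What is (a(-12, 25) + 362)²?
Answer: 133956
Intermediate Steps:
a(N, M) = 16 + N (a(N, M) = N + 16 = 16 + N)
(a(-12, 25) + 362)² = ((16 - 12) + 362)² = (4 + 362)² = 366² = 133956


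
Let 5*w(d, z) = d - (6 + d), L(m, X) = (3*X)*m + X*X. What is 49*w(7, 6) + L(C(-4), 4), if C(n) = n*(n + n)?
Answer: 1706/5 ≈ 341.20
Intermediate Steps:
C(n) = 2*n**2 (C(n) = n*(2*n) = 2*n**2)
L(m, X) = X**2 + 3*X*m (L(m, X) = 3*X*m + X**2 = X**2 + 3*X*m)
w(d, z) = -6/5 (w(d, z) = (d - (6 + d))/5 = (d + (-6 - d))/5 = (1/5)*(-6) = -6/5)
49*w(7, 6) + L(C(-4), 4) = 49*(-6/5) + 4*(4 + 3*(2*(-4)**2)) = -294/5 + 4*(4 + 3*(2*16)) = -294/5 + 4*(4 + 3*32) = -294/5 + 4*(4 + 96) = -294/5 + 4*100 = -294/5 + 400 = 1706/5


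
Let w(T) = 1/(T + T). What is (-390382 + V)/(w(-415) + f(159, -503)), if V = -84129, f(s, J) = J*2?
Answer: 393844130/834981 ≈ 471.68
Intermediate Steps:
f(s, J) = 2*J
w(T) = 1/(2*T)
(-390382 + V)/(w(-415) + f(159, -503)) = (-390382 - 84129)/((½)/(-415) + 2*(-503)) = -474511/((½)*(-1/415) - 1006) = -474511/(-1/830 - 1006) = -474511/(-834981/830) = -474511*(-830/834981) = 393844130/834981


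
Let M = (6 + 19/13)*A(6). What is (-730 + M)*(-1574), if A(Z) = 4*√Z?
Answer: 1149020 - 610712*√6/13 ≈ 1.0339e+6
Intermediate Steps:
M = 388*√6/13 (M = (6 + 19/13)*(4*√6) = 97*(4*√6)/13 = 388*√6/13 ≈ 73.108)
(-730 + M)*(-1574) = (-730 + 388*√6/13)*(-1574) = 1149020 - 610712*√6/13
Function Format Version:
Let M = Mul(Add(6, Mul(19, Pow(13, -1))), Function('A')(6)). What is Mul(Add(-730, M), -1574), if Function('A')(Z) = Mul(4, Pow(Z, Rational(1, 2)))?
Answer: Add(1149020, Mul(Rational(-610712, 13), Pow(6, Rational(1, 2)))) ≈ 1.0339e+6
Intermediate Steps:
M = Mul(Rational(388, 13), Pow(6, Rational(1, 2))) (M = Mul(Add(6, Mul(19, Pow(13, -1))), Mul(4, Pow(6, Rational(1, 2)))) = Mul(Add(6, Mul(19, Rational(1, 13))), Mul(4, Pow(6, Rational(1, 2)))) = Mul(Add(6, Rational(19, 13)), Mul(4, Pow(6, Rational(1, 2)))) = Mul(Rational(97, 13), Mul(4, Pow(6, Rational(1, 2)))) = Mul(Rational(388, 13), Pow(6, Rational(1, 2))) ≈ 73.108)
Mul(Add(-730, M), -1574) = Mul(Add(-730, Mul(Rational(388, 13), Pow(6, Rational(1, 2)))), -1574) = Add(1149020, Mul(Rational(-610712, 13), Pow(6, Rational(1, 2))))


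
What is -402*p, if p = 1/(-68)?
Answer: 201/34 ≈ 5.9118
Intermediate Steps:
p = -1/68 ≈ -0.014706
-402*p = -402*(-1/68) = 201/34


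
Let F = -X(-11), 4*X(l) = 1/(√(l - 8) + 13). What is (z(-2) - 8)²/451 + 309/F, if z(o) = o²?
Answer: -7246652/451 - 1236*I*√19 ≈ -16068.0 - 5387.6*I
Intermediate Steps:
X(l) = 1/(4*(13 + √(-8 + l))) (X(l) = 1/(4*(√(l - 8) + 13)) = 1/(4*(√(-8 + l) + 13)) = 1/(4*(13 + √(-8 + l))))
F = -1/(4*(13 + I*√19)) (F = -1/(4*(13 + √(-8 - 11))) = -1/(4*(13 + √(-19))) = -1/(4*(13 + I*√19)) ≈ -0.017287 + 0.0057964*I)
(z(-2) - 8)²/451 + 309/F = ((-2)² - 8)²/451 + 309/((I/(4*(√19 - 13*I)))) = (4 - 8)²*(1/451) + 309*(-4*I*(√19 - 13*I)) = (-4)²*(1/451) - 1236*I*(√19 - 13*I) = 16*(1/451) - 1236*I*(√19 - 13*I) = 16/451 - 1236*I*(√19 - 13*I)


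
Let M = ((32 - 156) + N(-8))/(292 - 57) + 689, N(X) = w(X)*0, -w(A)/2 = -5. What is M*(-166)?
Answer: -26857306/235 ≈ -1.1429e+5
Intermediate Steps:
w(A) = 10 (w(A) = -2*(-5) = 10)
N(X) = 0 (N(X) = 10*0 = 0)
M = 161791/235 (M = ((32 - 156) + 0)/(292 - 57) + 689 = (-124 + 0)/235 + 689 = -124*1/235 + 689 = -124/235 + 689 = 161791/235 ≈ 688.47)
M*(-166) = (161791/235)*(-166) = -26857306/235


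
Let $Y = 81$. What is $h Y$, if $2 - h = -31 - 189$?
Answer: $17982$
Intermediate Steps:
$h = 222$ ($h = 2 - \left(-31 - 189\right) = 2 - -220 = 2 + 220 = 222$)
$h Y = 222 \cdot 81 = 17982$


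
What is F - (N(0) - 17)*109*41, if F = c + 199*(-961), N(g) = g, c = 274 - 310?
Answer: -115302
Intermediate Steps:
c = -36
F = -191275 (F = -36 + 199*(-961) = -36 - 191239 = -191275)
F - (N(0) - 17)*109*41 = -191275 - (0 - 17)*109*41 = -191275 - (-17*109)*41 = -191275 - (-1853)*41 = -191275 - 1*(-75973) = -191275 + 75973 = -115302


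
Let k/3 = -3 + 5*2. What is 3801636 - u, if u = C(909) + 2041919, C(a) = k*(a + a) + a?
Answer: 1720630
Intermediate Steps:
k = 21 (k = 3*(-3 + 5*2) = 3*(-3 + 10) = 3*7 = 21)
C(a) = 43*a (C(a) = 21*(a + a) + a = 21*(2*a) + a = 42*a + a = 43*a)
u = 2081006 (u = 43*909 + 2041919 = 39087 + 2041919 = 2081006)
3801636 - u = 3801636 - 1*2081006 = 3801636 - 2081006 = 1720630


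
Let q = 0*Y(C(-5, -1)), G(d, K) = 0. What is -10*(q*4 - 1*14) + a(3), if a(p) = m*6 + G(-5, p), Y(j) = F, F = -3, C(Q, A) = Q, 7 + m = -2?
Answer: 86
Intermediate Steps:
m = -9 (m = -7 - 2 = -9)
Y(j) = -3
a(p) = -54 (a(p) = -9*6 + 0 = -54 + 0 = -54)
q = 0 (q = 0*(-3) = 0)
-10*(q*4 - 1*14) + a(3) = -10*(0*4 - 1*14) - 54 = -10*(0 - 14) - 54 = -10*(-14) - 54 = 140 - 54 = 86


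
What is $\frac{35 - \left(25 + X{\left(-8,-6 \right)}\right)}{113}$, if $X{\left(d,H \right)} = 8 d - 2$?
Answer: $\frac{76}{113} \approx 0.67257$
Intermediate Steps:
$X{\left(d,H \right)} = -2 + 8 d$
$\frac{35 - \left(25 + X{\left(-8,-6 \right)}\right)}{113} = \frac{35 - \left(23 - 64\right)}{113} = \left(35 - -41\right) \frac{1}{113} = \left(35 + \left(-25 + 66\right)\right) \frac{1}{113} = \left(35 + 41\right) \frac{1}{113} = 76 \cdot \frac{1}{113} = \frac{76}{113}$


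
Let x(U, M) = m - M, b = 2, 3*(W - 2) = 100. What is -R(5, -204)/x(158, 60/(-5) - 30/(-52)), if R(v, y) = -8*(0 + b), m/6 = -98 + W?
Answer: -416/9479 ≈ -0.043886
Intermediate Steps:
W = 106/3 (W = 2 + (1/3)*100 = 2 + 100/3 = 106/3 ≈ 35.333)
m = -376 (m = 6*(-98 + 106/3) = 6*(-188/3) = -376)
R(v, y) = -16 (R(v, y) = -8*(0 + 2) = -8*2 = -16)
x(U, M) = -376 - M
-R(5, -204)/x(158, 60/(-5) - 30/(-52)) = -(-16)/(-376 - (60/(-5) - 30/(-52))) = -(-16)/(-376 - (60*(-1/5) - 30*(-1/52))) = -(-16)/(-376 - (-12 + 15/26)) = -(-16)/(-376 - 1*(-297/26)) = -(-16)/(-376 + 297/26) = -(-16)/(-9479/26) = -(-16)*(-26)/9479 = -1*416/9479 = -416/9479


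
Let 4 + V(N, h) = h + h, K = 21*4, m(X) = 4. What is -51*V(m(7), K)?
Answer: -8364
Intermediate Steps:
K = 84
V(N, h) = -4 + 2*h (V(N, h) = -4 + (h + h) = -4 + 2*h)
-51*V(m(7), K) = -51*(-4 + 2*84) = -51*(-4 + 168) = -51*164 = -8364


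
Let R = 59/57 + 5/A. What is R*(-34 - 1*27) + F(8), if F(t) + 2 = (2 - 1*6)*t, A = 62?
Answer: -360679/3534 ≈ -102.06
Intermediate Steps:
R = 3943/3534 (R = 59/57 + 5/62 = 3943/3534 ≈ 1.1157)
F(t) = -2 - 4*t (F(t) = -2 + (2 - 1*6)*t = -2 + (2 - 6)*t = -2 - 4*t)
R*(-34 - 1*27) + F(8) = 3943*(-34 - 1*27)/3534 + (-2 - 4*8) = 3943*(-34 - 27)/3534 + (-2 - 32) = (3943/3534)*(-61) - 34 = -240523/3534 - 34 = -360679/3534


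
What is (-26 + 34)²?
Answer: 64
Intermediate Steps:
(-26 + 34)² = 8² = 64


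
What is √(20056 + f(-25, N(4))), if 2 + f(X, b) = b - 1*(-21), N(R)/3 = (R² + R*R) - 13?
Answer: 2*√5033 ≈ 141.89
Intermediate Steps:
N(R) = -39 + 6*R² (N(R) = 3*((R² + R*R) - 13) = 3*((R² + R²) - 13) = 3*(2*R² - 13) = 3*(-13 + 2*R²) = -39 + 6*R²)
f(X, b) = 19 + b (f(X, b) = -2 + (b - 1*(-21)) = -2 + (b + 21) = -2 + (21 + b) = 19 + b)
√(20056 + f(-25, N(4))) = √(20056 + (19 + (-39 + 6*4²))) = √(20056 + (19 + (-39 + 6*16))) = √(20056 + (19 + (-39 + 96))) = √(20056 + (19 + 57)) = √(20056 + 76) = √20132 = 2*√5033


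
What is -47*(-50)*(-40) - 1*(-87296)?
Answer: -6704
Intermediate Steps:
-47*(-50)*(-40) - 1*(-87296) = 2350*(-40) + 87296 = -94000 + 87296 = -6704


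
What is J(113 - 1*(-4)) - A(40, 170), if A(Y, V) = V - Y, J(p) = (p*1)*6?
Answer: 572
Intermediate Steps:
J(p) = 6*p (J(p) = p*6 = 6*p)
J(113 - 1*(-4)) - A(40, 170) = 6*(113 - 1*(-4)) - (170 - 1*40) = 6*(113 + 4) - (170 - 40) = 6*117 - 1*130 = 702 - 130 = 572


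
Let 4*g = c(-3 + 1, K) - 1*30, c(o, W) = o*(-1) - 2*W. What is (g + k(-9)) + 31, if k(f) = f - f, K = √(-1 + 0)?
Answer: 24 - I/2 ≈ 24.0 - 0.5*I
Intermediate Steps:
K = I (K = √(-1) = I ≈ 1.0*I)
c(o, W) = -o - 2*W
k(f) = 0
g = -7 - I/2 (g = ((-(-3 + 1) - 2*I) - 1*30)/4 = ((-1*(-2) - 2*I) - 30)/4 = ((2 - 2*I) - 30)/4 = (-28 - 2*I)/4 = -7 - I/2 ≈ -7.0 - 0.5*I)
(g + k(-9)) + 31 = ((-7 - I/2) + 0) + 31 = (-7 - I/2) + 31 = 24 - I/2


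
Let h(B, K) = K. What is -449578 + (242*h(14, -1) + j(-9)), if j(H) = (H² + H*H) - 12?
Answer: -449670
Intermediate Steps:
j(H) = -12 + 2*H² (j(H) = (H² + H²) - 12 = 2*H² - 12 = -12 + 2*H²)
-449578 + (242*h(14, -1) + j(-9)) = -449578 + (242*(-1) + (-12 + 2*(-9)²)) = -449578 + (-242 + (-12 + 2*81)) = -449578 + (-242 + (-12 + 162)) = -449578 + (-242 + 150) = -449578 - 92 = -449670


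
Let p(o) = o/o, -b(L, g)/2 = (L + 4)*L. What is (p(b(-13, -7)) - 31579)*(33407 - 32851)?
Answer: -17557368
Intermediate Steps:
b(L, g) = -2*L*(4 + L) (b(L, g) = -2*(L + 4)*L = -2*(4 + L)*L = -2*L*(4 + L))
p(o) = 1
(p(b(-13, -7)) - 31579)*(33407 - 32851) = (1 - 31579)*(33407 - 32851) = -31578*556 = -17557368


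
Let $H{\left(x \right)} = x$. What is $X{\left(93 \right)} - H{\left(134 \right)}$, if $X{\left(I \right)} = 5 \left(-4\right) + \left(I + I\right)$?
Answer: $32$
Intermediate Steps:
$X{\left(I \right)} = -20 + 2 I$
$X{\left(93 \right)} - H{\left(134 \right)} = \left(-20 + 2 \cdot 93\right) - 134 = \left(-20 + 186\right) - 134 = 166 - 134 = 32$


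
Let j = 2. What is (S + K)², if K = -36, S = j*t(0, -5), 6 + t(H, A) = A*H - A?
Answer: 1444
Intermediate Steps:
t(H, A) = -6 - A + A*H (t(H, A) = -6 + (A*H - A) = -6 + (-A + A*H) = -6 - A + A*H)
S = -2 (S = 2*(-6 - 1*(-5) - 5*0) = 2*(-6 + 5 + 0) = 2*(-1) = -2)
(S + K)² = (-2 - 36)² = (-38)² = 1444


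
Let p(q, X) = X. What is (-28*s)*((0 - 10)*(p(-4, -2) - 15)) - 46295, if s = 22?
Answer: -151015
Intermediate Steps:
(-28*s)*((0 - 10)*(p(-4, -2) - 15)) - 46295 = (-28*22)*((0 - 10)*(-2 - 15)) - 46295 = -(-6160)*(-17) - 46295 = -616*170 - 46295 = -104720 - 46295 = -151015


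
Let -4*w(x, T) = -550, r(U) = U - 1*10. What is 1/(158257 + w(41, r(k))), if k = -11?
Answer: 2/316789 ≈ 6.3133e-6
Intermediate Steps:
r(U) = -10 + U (r(U) = U - 10 = -10 + U)
w(x, T) = 275/2 (w(x, T) = -¼*(-550) = 275/2)
1/(158257 + w(41, r(k))) = 1/(158257 + 275/2) = 1/(316789/2) = 2/316789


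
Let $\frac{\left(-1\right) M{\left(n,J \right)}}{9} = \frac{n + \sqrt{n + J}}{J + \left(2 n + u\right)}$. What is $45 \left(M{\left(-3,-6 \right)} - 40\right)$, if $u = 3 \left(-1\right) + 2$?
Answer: $- \frac{24615}{13} + \frac{1215 i}{13} \approx -1893.5 + 93.462 i$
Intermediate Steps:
$u = -1$ ($u = -3 + 2 = -1$)
$M{\left(n,J \right)} = - \frac{9 \left(n + \sqrt{J + n}\right)}{-1 + J + 2 n}$ ($M{\left(n,J \right)} = - 9 \frac{n + \sqrt{n + J}}{J + \left(2 n - 1\right)} = - 9 \frac{n + \sqrt{J + n}}{J + \left(-1 + 2 n\right)} = - 9 \frac{n + \sqrt{J + n}}{-1 + J + 2 n} = - \frac{9 \left(n + \sqrt{J + n}\right)}{-1 + J + 2 n}$)
$45 \left(M{\left(-3,-6 \right)} - 40\right) = 45 \left(\frac{9 \left(\left(-1\right) \left(-3\right) - \sqrt{-6 - 3}\right)}{-1 - 6 + 2 \left(-3\right)} - 40\right) = 45 \left(\frac{9 \left(3 - \sqrt{-9}\right)}{-1 - 6 - 6} - 40\right) = 45 \left(\frac{9 \left(3 - 3 i\right)}{-13} - 40\right) = 45 \left(9 \left(- \frac{1}{13}\right) \left(3 - 3 i\right) - 40\right) = 45 \left(\left(- \frac{27}{13} + \frac{27 i}{13}\right) - 40\right) = 45 \left(- \frac{547}{13} + \frac{27 i}{13}\right) = - \frac{24615}{13} + \frac{1215 i}{13}$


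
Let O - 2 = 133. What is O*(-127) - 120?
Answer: -17265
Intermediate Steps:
O = 135 (O = 2 + 133 = 135)
O*(-127) - 120 = 135*(-127) - 120 = -17145 - 120 = -17265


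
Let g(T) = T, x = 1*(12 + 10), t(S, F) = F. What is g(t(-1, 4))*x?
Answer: 88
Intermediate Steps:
x = 22 (x = 1*22 = 22)
g(t(-1, 4))*x = 4*22 = 88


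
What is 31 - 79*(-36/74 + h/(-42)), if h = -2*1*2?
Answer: 48103/777 ≈ 61.909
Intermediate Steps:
h = -4 (h = -2*2 = -4)
31 - 79*(-36/74 + h/(-42)) = 31 - 79*(-36/74 - 4/(-42)) = 31 - 79*(-36*1/74 - 4*(-1/42)) = 31 - 79*(-18/37 + 2/21) = 31 - 79*(-304/777) = 31 + 24016/777 = 48103/777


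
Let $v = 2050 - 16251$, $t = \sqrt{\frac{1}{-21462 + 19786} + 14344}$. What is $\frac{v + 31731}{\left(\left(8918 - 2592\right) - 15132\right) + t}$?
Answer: $- \frac{258722745680}{129942445393} - \frac{35060 \sqrt{10072987517}}{129942445393} \approx -2.0181$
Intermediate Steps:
$t = \frac{\sqrt{10072987517}}{838}$ ($t = \sqrt{\frac{1}{-1676} + 14344} = \sqrt{- \frac{1}{1676} + 14344} = \sqrt{\frac{24040543}{1676}} = \frac{\sqrt{10072987517}}{838} \approx 119.77$)
$v = -14201$
$\frac{v + 31731}{\left(\left(8918 - 2592\right) - 15132\right) + t} = \frac{-14201 + 31731}{\left(\left(8918 - 2592\right) - 15132\right) + \frac{\sqrt{10072987517}}{838}} = \frac{17530}{\left(6326 - 15132\right) + \frac{\sqrt{10072987517}}{838}} = \frac{17530}{-8806 + \frac{\sqrt{10072987517}}{838}}$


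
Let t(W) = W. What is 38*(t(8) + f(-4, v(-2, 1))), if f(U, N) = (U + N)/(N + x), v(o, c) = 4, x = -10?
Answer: 304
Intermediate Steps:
f(U, N) = (N + U)/(-10 + N) (f(U, N) = (U + N)/(N - 10) = (N + U)/(-10 + N))
38*(t(8) + f(-4, v(-2, 1))) = 38*(8 + (4 - 4)/(-10 + 4)) = 38*(8 + 0/(-6)) = 38*(8 - 1/6*0) = 38*(8 + 0) = 38*8 = 304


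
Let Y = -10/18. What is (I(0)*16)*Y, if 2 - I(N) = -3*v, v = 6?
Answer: -1600/9 ≈ -177.78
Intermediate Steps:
I(N) = 20 (I(N) = 2 - (-3)*6 = 2 - 1*(-18) = 2 + 18 = 20)
Y = -5/9 (Y = -10*1/18 = -5/9 ≈ -0.55556)
(I(0)*16)*Y = (20*16)*(-5/9) = 320*(-5/9) = -1600/9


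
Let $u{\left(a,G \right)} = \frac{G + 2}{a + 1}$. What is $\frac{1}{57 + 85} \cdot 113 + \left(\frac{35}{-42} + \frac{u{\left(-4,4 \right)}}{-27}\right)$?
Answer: $\frac{70}{1917} \approx 0.036515$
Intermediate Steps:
$u{\left(a,G \right)} = \frac{2 + G}{1 + a}$
$\frac{1}{57 + 85} \cdot 113 + \left(\frac{35}{-42} + \frac{u{\left(-4,4 \right)}}{-27}\right) = \frac{1}{57 + 85} \cdot 113 + \left(\frac{35}{-42} + \frac{\frac{1}{1 - 4} \left(2 + 4\right)}{-27}\right) = \frac{1}{142} \cdot 113 + \left(35 \left(- \frac{1}{42}\right) + \frac{1}{-3} \cdot 6 \left(- \frac{1}{27}\right)\right) = \frac{1}{142} \cdot 113 - \left(\frac{5}{6} - \left(- \frac{1}{3}\right) 6 \left(- \frac{1}{27}\right)\right) = \frac{113}{142} - \frac{41}{54} = \frac{70}{1917}$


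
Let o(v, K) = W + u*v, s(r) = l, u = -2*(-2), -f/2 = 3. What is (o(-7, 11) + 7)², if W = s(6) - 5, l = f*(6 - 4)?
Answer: 1444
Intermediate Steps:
f = -6 (f = -2*3 = -6)
u = 4
l = -12 (l = -6*(6 - 4) = -6*2 = -12)
s(r) = -12
W = -17 (W = -12 - 5 = -17)
o(v, K) = -17 + 4*v
(o(-7, 11) + 7)² = ((-17 + 4*(-7)) + 7)² = ((-17 - 28) + 7)² = (-45 + 7)² = (-38)² = 1444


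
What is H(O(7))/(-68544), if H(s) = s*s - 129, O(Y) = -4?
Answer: 113/68544 ≈ 0.0016486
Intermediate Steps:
H(s) = -129 + s**2 (H(s) = s**2 - 129 = -129 + s**2)
H(O(7))/(-68544) = (-129 + (-4)**2)/(-68544) = (-129 + 16)*(-1/68544) = -113*(-1/68544) = 113/68544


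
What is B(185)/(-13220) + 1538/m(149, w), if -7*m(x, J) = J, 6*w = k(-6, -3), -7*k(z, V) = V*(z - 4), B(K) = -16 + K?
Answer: 199256959/13220 ≈ 15072.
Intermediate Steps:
k(z, V) = -V*(-4 + z)/7 (k(z, V) = -V*(z - 4)/7 = -V*(-4 + z)/7)
w = -5/7 (w = ((⅐)*(-3)*(4 - 1*(-6)))/6 = ((⅐)*(-3)*(4 + 6))/6 = ((⅐)*(-3)*10)/6 = (⅙)*(-30/7) = -5/7 ≈ -0.71429)
m(x, J) = -J/7
B(185)/(-13220) + 1538/m(149, w) = (-16 + 185)/(-13220) + 1538/((-⅐*(-5/7))) = 169*(-1/13220) + 1538/(5/49) = -169/13220 + 1538*(49/5) = -169/13220 + 75362/5 = 199256959/13220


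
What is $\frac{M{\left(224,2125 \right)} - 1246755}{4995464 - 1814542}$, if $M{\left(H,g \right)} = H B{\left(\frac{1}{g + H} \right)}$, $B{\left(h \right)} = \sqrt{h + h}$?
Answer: $- \frac{1246755}{3180922} + \frac{112 \sqrt{58}}{415110321} \approx -0.39195$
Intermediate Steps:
$B{\left(h \right)} = \sqrt{2} \sqrt{h}$ ($B{\left(h \right)} = \sqrt{2 h} = \sqrt{2} \sqrt{h}$)
$M{\left(H,g \right)} = H \sqrt{2} \sqrt{\frac{1}{H + g}}$ ($M{\left(H,g \right)} = H \sqrt{2} \sqrt{\frac{1}{g + H}} = H \sqrt{2} \sqrt{\frac{1}{H + g}}$)
$\frac{M{\left(224,2125 \right)} - 1246755}{4995464 - 1814542} = \frac{224 \sqrt{2} \sqrt{\frac{1}{224 + 2125}} - 1246755}{4995464 - 1814542} = \frac{224 \sqrt{2} \sqrt{\frac{1}{2349}} - 1246755}{3180922} = \left(\frac{224 \sqrt{2}}{9 \sqrt{29}} - 1246755\right) \frac{1}{3180922} = \left(224 \sqrt{2} \frac{\sqrt{29}}{261} - 1246755\right) \frac{1}{3180922} = \left(\frac{224 \sqrt{58}}{261} - 1246755\right) \frac{1}{3180922} = \left(-1246755 + \frac{224 \sqrt{58}}{261}\right) \frac{1}{3180922} = - \frac{1246755}{3180922} + \frac{112 \sqrt{58}}{415110321}$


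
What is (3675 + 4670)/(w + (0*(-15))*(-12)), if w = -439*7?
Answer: -8345/3073 ≈ -2.7156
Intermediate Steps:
w = -3073
(3675 + 4670)/(w + (0*(-15))*(-12)) = (3675 + 4670)/(-3073 + (0*(-15))*(-12)) = 8345/(-3073 + 0*(-12)) = 8345/(-3073 + 0) = 8345/(-3073) = 8345*(-1/3073) = -8345/3073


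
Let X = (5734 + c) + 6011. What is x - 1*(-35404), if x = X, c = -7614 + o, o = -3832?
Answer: 35703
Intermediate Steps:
c = -11446 (c = -7614 - 3832 = -11446)
X = 299 (X = (5734 - 11446) + 6011 = -5712 + 6011 = 299)
x = 299
x - 1*(-35404) = 299 - 1*(-35404) = 299 + 35404 = 35703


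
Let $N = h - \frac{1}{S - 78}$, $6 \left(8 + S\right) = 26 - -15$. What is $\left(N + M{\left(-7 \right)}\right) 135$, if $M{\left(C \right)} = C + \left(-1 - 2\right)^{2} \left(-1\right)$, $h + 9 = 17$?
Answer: $- \frac{102438}{95} \approx -1078.3$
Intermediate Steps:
$S = - \frac{7}{6}$ ($S = -8 + \frac{26 - -15}{6} = -8 + \frac{26 + 15}{6} = -8 + \frac{1}{6} \cdot 41 = -8 + \frac{41}{6} = - \frac{7}{6} \approx -1.1667$)
$h = 8$ ($h = -9 + 17 = 8$)
$M{\left(C \right)} = -9 + C$ ($M{\left(C \right)} = C + \left(-3\right)^{2} \left(-1\right) = C + 9 \left(-1\right) = C - 9 = -9 + C$)
$N = \frac{3806}{475}$ ($N = 8 - \frac{1}{- \frac{7}{6} - 78} = 8 - \frac{1}{- \frac{475}{6}} = 8 - - \frac{6}{475} = 8 + \frac{6}{475} = \frac{3806}{475} \approx 8.0126$)
$\left(N + M{\left(-7 \right)}\right) 135 = \left(\frac{3806}{475} - 16\right) 135 = \left(- \frac{3794}{475}\right) 135 = - \frac{102438}{95}$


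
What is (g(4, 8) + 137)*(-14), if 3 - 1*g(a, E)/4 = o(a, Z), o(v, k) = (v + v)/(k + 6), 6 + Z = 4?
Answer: -1974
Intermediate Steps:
Z = -2 (Z = -6 + 4 = -2)
o(v, k) = 2*v/(6 + k) (o(v, k) = (2*v)/(6 + k) = 2*v/(6 + k))
g(a, E) = 12 - 2*a (g(a, E) = 12 - 8*a/(6 - 2) = 12 - 8*a/4 = 12 - 2*a)
(g(4, 8) + 137)*(-14) = ((12 - 2*4) + 137)*(-14) = ((12 - 8) + 137)*(-14) = (4 + 137)*(-14) = 141*(-14) = -1974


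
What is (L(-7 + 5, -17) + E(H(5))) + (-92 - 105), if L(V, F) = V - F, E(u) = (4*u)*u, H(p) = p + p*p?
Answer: 3418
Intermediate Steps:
H(p) = p + p²
E(u) = 4*u²
(L(-7 + 5, -17) + E(H(5))) + (-92 - 105) = (((-7 + 5) - 1*(-17)) + 4*(5*(1 + 5))²) + (-92 - 105) = ((-2 + 17) + 4*(5*6)²) - 197 = (15 + 4*30²) - 197 = (15 + 4*900) - 197 = (15 + 3600) - 197 = 3615 - 197 = 3418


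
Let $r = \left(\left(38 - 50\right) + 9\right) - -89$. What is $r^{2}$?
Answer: $7396$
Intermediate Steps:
$r = 86$ ($r = \left(-12 + 9\right) + 89 = -3 + 89 = 86$)
$r^{2} = 86^{2} = 7396$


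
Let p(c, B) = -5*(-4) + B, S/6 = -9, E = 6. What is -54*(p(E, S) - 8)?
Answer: 2268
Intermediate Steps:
S = -54 (S = 6*(-9) = -54)
p(c, B) = 20 + B
-54*(p(E, S) - 8) = -54*((20 - 54) - 8) = -54*(-34 - 8) = -54*(-42) = 2268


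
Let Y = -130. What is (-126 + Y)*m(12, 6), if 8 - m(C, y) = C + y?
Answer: 2560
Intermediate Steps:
m(C, y) = 8 - C - y (m(C, y) = 8 - (C + y) = 8 + (-C - y) = 8 - C - y)
(-126 + Y)*m(12, 6) = (-126 - 130)*(8 - 1*12 - 1*6) = -256*(8 - 12 - 6) = -256*(-10) = 2560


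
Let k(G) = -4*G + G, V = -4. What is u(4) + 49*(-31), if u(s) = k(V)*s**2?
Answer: -1327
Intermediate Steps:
k(G) = -3*G
u(s) = 12*s**2 (u(s) = (-3*(-4))*s**2 = 12*s**2)
u(4) + 49*(-31) = 12*4**2 + 49*(-31) = 12*16 - 1519 = 192 - 1519 = -1327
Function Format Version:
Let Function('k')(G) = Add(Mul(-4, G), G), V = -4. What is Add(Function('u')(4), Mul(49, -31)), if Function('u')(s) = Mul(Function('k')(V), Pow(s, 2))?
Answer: -1327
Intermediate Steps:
Function('k')(G) = Mul(-3, G)
Function('u')(s) = Mul(12, Pow(s, 2)) (Function('u')(s) = Mul(Mul(-3, -4), Pow(s, 2)) = Mul(12, Pow(s, 2)))
Add(Function('u')(4), Mul(49, -31)) = Add(Mul(12, Pow(4, 2)), Mul(49, -31)) = Add(Mul(12, 16), -1519) = Add(192, -1519) = -1327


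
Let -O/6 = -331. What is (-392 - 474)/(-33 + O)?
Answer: -866/1953 ≈ -0.44342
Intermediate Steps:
O = 1986 (O = -6*(-331) = 1986)
(-392 - 474)/(-33 + O) = (-392 - 474)/(-33 + 1986) = -866/1953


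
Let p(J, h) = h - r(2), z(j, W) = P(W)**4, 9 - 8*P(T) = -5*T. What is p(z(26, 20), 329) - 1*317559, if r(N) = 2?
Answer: -317232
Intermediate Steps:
P(T) = 9/8 + 5*T/8 (P(T) = 9/8 - (-5)*T/8 = 9/8 + 5*T/8)
z(j, W) = (9/8 + 5*W/8)**4
p(J, h) = -2 + h (p(J, h) = h - 1*2 = h - 2 = -2 + h)
p(z(26, 20), 329) - 1*317559 = (-2 + 329) - 1*317559 = 327 - 317559 = -317232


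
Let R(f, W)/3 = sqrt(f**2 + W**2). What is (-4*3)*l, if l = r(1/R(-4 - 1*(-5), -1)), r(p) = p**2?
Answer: -2/3 ≈ -0.66667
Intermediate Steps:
R(f, W) = 3*sqrt(W**2 + f**2) (R(f, W) = 3*sqrt(f**2 + W**2) = 3*sqrt(W**2 + f**2))
l = 1/18 (l = (1/(3*sqrt((-1)**2 + (-4 - 1*(-5))**2)))**2 = (1/(3*sqrt(1 + (-4 + 5)**2)))**2 = (1/(3*sqrt(1 + 1**2)))**2 = (1/(3*sqrt(1 + 1)))**2 = (1/(3*sqrt(2)))**2 = (sqrt(2)/6)**2 = 1/18 ≈ 0.055556)
(-4*3)*l = -4*3*(1/18) = -1*12*(1/18) = -12*1/18 = -2/3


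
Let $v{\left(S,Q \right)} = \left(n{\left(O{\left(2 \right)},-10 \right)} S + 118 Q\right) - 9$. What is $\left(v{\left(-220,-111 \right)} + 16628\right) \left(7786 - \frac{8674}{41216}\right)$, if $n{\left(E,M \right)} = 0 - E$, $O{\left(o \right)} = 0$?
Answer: $\frac{80706124153}{2944} \approx 2.7414 \cdot 10^{7}$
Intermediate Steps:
$n{\left(E,M \right)} = - E$
$v{\left(S,Q \right)} = -9 + 118 Q$ ($v{\left(S,Q \right)} = \left(\left(-1\right) 0 S + 118 Q\right) - 9 = \left(0 S + 118 Q\right) - 9 = \left(0 + 118 Q\right) - 9 = 118 Q - 9 = -9 + 118 Q$)
$\left(v{\left(-220,-111 \right)} + 16628\right) \left(7786 - \frac{8674}{41216}\right) = \left(\left(-9 + 118 \left(-111\right)\right) + 16628\right) \left(7786 - \frac{8674}{41216}\right) = \left(\left(-9 - 13098\right) + 16628\right) \left(7786 - \frac{4337}{20608}\right) = \left(-13107 + 16628\right) \left(7786 - \frac{4337}{20608}\right) = 3521 \cdot \frac{160449551}{20608} = \frac{80706124153}{2944}$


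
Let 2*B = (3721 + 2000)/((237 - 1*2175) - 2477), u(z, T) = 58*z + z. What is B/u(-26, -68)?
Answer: 5721/13545220 ≈ 0.00042236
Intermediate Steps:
u(z, T) = 59*z
B = -5721/8830 (B = ((3721 + 2000)/((237 - 1*2175) - 2477))/2 = (5721/((237 - 2175) - 2477))/2 = (5721/(-1938 - 2477))/2 = (5721/(-4415))/2 = (5721*(-1/4415))/2 = (½)*(-5721/4415) = -5721/8830 ≈ -0.64790)
B/u(-26, -68) = -5721/(8830*(59*(-26))) = -5721/8830/(-1534) = -5721/8830*(-1/1534) = 5721/13545220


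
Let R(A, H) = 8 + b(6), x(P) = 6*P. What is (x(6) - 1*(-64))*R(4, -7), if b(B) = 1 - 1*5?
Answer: 400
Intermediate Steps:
b(B) = -4 (b(B) = 1 - 5 = -4)
R(A, H) = 4 (R(A, H) = 8 - 4 = 4)
(x(6) - 1*(-64))*R(4, -7) = (6*6 - 1*(-64))*4 = (36 + 64)*4 = 100*4 = 400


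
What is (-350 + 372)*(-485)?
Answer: -10670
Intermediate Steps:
(-350 + 372)*(-485) = 22*(-485) = -10670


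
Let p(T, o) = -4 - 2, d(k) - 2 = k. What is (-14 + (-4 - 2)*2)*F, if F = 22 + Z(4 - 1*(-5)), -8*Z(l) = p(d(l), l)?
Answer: -1183/2 ≈ -591.50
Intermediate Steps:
d(k) = 2 + k
p(T, o) = -6
Z(l) = ¾ (Z(l) = -⅛*(-6) = ¾)
F = 91/4 (F = 22 + ¾ = 91/4 ≈ 22.750)
(-14 + (-4 - 2)*2)*F = (-14 + (-4 - 2)*2)*(91/4) = (-14 - 6*2)*(91/4) = (-14 - 12)*(91/4) = -26*91/4 = -1183/2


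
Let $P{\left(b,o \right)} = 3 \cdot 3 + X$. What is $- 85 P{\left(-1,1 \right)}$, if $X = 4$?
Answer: $-1105$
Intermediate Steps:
$P{\left(b,o \right)} = 13$ ($P{\left(b,o \right)} = 3 \cdot 3 + 4 = 9 + 4 = 13$)
$- 85 P{\left(-1,1 \right)} = \left(-85\right) 13 = -1105$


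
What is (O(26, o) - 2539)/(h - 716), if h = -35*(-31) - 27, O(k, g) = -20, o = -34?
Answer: -853/114 ≈ -7.4825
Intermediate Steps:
h = 1058 (h = 1085 - 27 = 1058)
(O(26, o) - 2539)/(h - 716) = (-20 - 2539)/(1058 - 716) = -2559/342 = -2559*1/342 = -853/114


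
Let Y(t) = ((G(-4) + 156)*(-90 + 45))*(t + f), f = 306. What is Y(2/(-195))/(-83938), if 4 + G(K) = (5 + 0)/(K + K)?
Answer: 54193461/2182388 ≈ 24.832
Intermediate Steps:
G(K) = -4 + 5/(2*K) (G(K) = -4 + (5 + 0)/(K + K) = -4 + 5/((2*K)) = -4 + 5*(1/(2*K)) = -4 + 5/(2*K))
Y(t) = -8337735/4 - 54495*t/8 (Y(t) = (((-4 + (5/2)/(-4)) + 156)*(-90 + 45))*(t + 306) = (((-4 + (5/2)*(-¼)) + 156)*(-45))*(306 + t) = (((-4 - 5/8) + 156)*(-45))*(306 + t) = ((-37/8 + 156)*(-45))*(306 + t) = ((1211/8)*(-45))*(306 + t) = -54495*(306 + t)/8 = -8337735/4 - 54495*t/8)
Y(2/(-195))/(-83938) = (-8337735/4 - 54495/(4*(-195)))/(-83938) = (-8337735/4 - 54495*(-1)/(4*195))*(-1/83938) = (-8337735/4 - 54495/8*(-2/195))*(-1/83938) = (-8337735/4 + 3633/52)*(-1/83938) = -54193461/26*(-1/83938) = 54193461/2182388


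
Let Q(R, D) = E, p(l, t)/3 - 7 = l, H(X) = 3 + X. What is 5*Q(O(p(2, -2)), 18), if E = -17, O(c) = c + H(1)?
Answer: -85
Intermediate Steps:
p(l, t) = 21 + 3*l
O(c) = 4 + c (O(c) = c + (3 + 1) = c + 4 = 4 + c)
Q(R, D) = -17
5*Q(O(p(2, -2)), 18) = 5*(-17) = -85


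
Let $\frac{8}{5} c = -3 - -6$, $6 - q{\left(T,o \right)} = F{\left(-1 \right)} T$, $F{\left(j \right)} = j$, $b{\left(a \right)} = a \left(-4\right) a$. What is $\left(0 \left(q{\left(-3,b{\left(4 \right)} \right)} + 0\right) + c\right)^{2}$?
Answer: $\frac{225}{64} \approx 3.5156$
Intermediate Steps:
$b{\left(a \right)} = - 4 a^{2}$ ($b{\left(a \right)} = - 4 a a = - 4 a^{2}$)
$q{\left(T,o \right)} = 6 + T$ ($q{\left(T,o \right)} = 6 - - T = 6 + T$)
$c = \frac{15}{8}$ ($c = \frac{5 \left(-3 - -6\right)}{8} = \frac{5 \left(-3 + 6\right)}{8} = \frac{5}{8} \cdot 3 = \frac{15}{8} \approx 1.875$)
$\left(0 \left(q{\left(-3,b{\left(4 \right)} \right)} + 0\right) + c\right)^{2} = \left(0 \left(\left(6 - 3\right) + 0\right) + \frac{15}{8}\right)^{2} = \left(0 \left(3 + 0\right) + \frac{15}{8}\right)^{2} = \left(0 \cdot 3 + \frac{15}{8}\right)^{2} = \left(0 + \frac{15}{8}\right)^{2} = \left(\frac{15}{8}\right)^{2} = \frac{225}{64}$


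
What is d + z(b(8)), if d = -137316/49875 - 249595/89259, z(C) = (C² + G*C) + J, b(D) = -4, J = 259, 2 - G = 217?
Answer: 1676026463302/1483930875 ≈ 1129.5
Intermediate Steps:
G = -215 (G = 2 - 1*217 = 2 - 217 = -215)
z(C) = 259 + C² - 215*C (z(C) = (C² - 215*C) + 259 = 259 + C² - 215*C)
d = -8235079823/1483930875 (d = -137316*1/49875 - 249595*1/89259 = -45772/16625 - 249595/89259 = -8235079823/1483930875 ≈ -5.5495)
d + z(b(8)) = -8235079823/1483930875 + (259 + (-4)² - 215*(-4)) = -8235079823/1483930875 + (259 + 16 + 860) = -8235079823/1483930875 + 1135 = 1676026463302/1483930875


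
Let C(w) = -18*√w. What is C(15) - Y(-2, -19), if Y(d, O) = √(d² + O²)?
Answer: -√365 - 18*√15 ≈ -88.819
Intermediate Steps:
Y(d, O) = √(O² + d²)
C(15) - Y(-2, -19) = -18*√15 - √((-19)² + (-2)²) = -18*√15 - √(361 + 4) = -18*√15 - √365 = -√365 - 18*√15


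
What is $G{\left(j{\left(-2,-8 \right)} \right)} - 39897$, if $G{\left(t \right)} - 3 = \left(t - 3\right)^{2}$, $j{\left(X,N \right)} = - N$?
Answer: $-39869$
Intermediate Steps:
$G{\left(t \right)} = 3 + \left(-3 + t\right)^{2}$ ($G{\left(t \right)} = 3 + \left(t - 3\right)^{2} = 3 + \left(-3 + t\right)^{2}$)
$G{\left(j{\left(-2,-8 \right)} \right)} - 39897 = \left(3 + \left(-3 - -8\right)^{2}\right) - 39897 = \left(3 + \left(-3 + 8\right)^{2}\right) - 39897 = \left(3 + 5^{2}\right) - 39897 = \left(3 + 25\right) - 39897 = 28 - 39897 = -39869$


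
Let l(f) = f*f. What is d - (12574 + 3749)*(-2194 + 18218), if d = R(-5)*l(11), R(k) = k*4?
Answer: -261562172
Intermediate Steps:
R(k) = 4*k
l(f) = f**2
d = -2420 (d = (4*(-5))*11**2 = -20*121 = -2420)
d - (12574 + 3749)*(-2194 + 18218) = -2420 - (12574 + 3749)*(-2194 + 18218) = -2420 - 16323*16024 = -2420 - 1*261559752 = -2420 - 261559752 = -261562172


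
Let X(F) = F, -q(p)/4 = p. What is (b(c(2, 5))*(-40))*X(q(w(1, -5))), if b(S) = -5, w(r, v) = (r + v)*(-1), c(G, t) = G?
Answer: -3200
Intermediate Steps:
w(r, v) = -r - v
q(p) = -4*p
(b(c(2, 5))*(-40))*X(q(w(1, -5))) = (-5*(-40))*(-4*(-1*1 - 1*(-5))) = 200*(-4*(-1 + 5)) = 200*(-4*4) = 200*(-16) = -3200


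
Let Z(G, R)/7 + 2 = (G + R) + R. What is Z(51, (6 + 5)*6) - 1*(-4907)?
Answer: 6174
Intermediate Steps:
Z(G, R) = -14 + 7*G + 14*R (Z(G, R) = -14 + 7*((G + R) + R) = -14 + 7*(G + 2*R) = -14 + (7*G + 14*R) = -14 + 7*G + 14*R)
Z(51, (6 + 5)*6) - 1*(-4907) = (-14 + 7*51 + 14*((6 + 5)*6)) - 1*(-4907) = (-14 + 357 + 14*(11*6)) + 4907 = (-14 + 357 + 14*66) + 4907 = (-14 + 357 + 924) + 4907 = 1267 + 4907 = 6174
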